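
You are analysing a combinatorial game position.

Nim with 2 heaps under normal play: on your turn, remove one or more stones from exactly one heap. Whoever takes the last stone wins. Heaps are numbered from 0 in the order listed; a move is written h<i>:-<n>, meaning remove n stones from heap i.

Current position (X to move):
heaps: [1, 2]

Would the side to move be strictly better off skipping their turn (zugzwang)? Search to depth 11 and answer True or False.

zugzwang((1,2), X) = False

p1 X@[(1,2)]: h0:-1[(0,2)]-1 h1:-1[(1,1)]+1* h1:-2[(1,0)]-1
p2 O@[(1,1)]: h0:-1[(0,1)]-1* h1:-1[(1,0)]-1
p3 X@[(0,1)]: h1:-1[(0,0)]+1*
p4 O@[(0,0)] terminal -1; root [(1,2)] d11
pass branch (O moves first from the same position):
  | p1 O@[(1,2)]: h0:-1[(0,2)]-1 h1:-1[(1,1)]+1* h1:-2[(1,0)]-1
  | p2 X@[(1,1)]: h0:-1[(0,1)]-1* h1:-1[(1,0)]-1
  | p3 O@[(0,1)]: h1:-1[(0,0)]+1*
  | p4 X@[(0,0)] terminal -1; root [(1,2)] d11
X moving scores +1; X passing scores -1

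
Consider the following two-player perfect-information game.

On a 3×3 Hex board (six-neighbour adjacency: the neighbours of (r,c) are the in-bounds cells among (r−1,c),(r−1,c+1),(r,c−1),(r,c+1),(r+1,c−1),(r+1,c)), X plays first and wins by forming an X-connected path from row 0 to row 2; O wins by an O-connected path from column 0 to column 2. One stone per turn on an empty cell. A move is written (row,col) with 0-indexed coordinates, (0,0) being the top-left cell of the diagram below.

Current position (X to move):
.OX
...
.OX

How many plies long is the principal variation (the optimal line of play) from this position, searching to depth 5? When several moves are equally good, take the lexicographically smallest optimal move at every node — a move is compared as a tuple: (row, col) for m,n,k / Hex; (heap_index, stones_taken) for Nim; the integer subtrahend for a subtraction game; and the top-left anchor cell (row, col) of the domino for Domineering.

p1 X@[.OX/.../.OX]: (0,0)[XOX/.../.OX]+1* (1,0)[.OX/X../.OX]+1 (1,1)[.OX/.X./.OX]+1 (1,2)[.OX/..X/.OX]+1 (2,0)[.OX/.../XOX]+1
p2 O@[XOX/.../.OX]: (1,0)[XOX/O../.OX]-1* (1,1)[XOX/.O./.OX]-1 (1,2)[XOX/..O/.OX]-1 (2,0)[XOX/.../OOX]-1
p3 X@[XOX/O../.OX]: (1,1)[XOX/OX./.OX]+1* (1,2)[XOX/O.X/.OX]+1 (2,0)[XOX/O../XOX]+1
p4 O@[XOX/OX./.OX]: (1,2)[XOX/OXO/.OX]-1* (2,0)[XOX/OX./OOX]-1
p5 X@[XOX/OXO/.OX]: (2,0)[XOX/OXO/XOX]+1*
p6 O@[XOX/OXO/XOX] terminal -1; root [.OX/.../.OX] d5

PV length from [.OX/.../.OX]: 5 plies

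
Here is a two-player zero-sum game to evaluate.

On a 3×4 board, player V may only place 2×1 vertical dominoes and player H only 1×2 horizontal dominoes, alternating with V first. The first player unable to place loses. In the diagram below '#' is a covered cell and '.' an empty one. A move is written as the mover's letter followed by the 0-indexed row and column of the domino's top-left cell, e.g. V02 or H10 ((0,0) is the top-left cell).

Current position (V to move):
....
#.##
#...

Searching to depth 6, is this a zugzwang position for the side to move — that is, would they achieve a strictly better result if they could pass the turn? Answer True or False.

zugzwang(..../#.##/#..., V) = False

p1 V@[..../#.##/#...]: V01[.#../####/#...]-1* V11[..../####/##..]-1
p2 H@[.#../####/#...]: H02[.###/####/#...]+1* H21[.#../####/###.]+1 H22[.#../####/#.##]+1
p3 V@[.###/####/#...] terminal -1; root [..../#.##/#...] d6
pass branch (H moves first from the same position):
  | p1 H@[..../#.##/#...]: H00[##../#.##/#...]+1* H01[.##./#.##/#...]+1 H02[..##/#.##/#...]+1 H21[..../#.##/###.]+1 H22[..../#.##/#.##]+1
  | p2 V@[##../#.##/#...]: V11[##../####/##..]-1*
  | p3 H@[##../####/##..]: H02[####/####/##..]+1* H22[##../####/####]+1
  | p4 V@[####/####/##..] terminal -1; root [..../#.##/#...] d6
V moving scores -1; V passing scores -1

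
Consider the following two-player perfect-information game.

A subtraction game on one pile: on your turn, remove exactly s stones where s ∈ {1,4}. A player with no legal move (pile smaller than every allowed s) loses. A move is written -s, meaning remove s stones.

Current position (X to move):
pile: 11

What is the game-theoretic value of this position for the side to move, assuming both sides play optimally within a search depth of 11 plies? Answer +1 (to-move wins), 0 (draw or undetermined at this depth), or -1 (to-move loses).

value(11, X) = +1

ply 1, X at 11 | -1=+1→10*; -4=+1→7
ply 2, O at 10 | -1=-1→9*; -4=-1→6
ply 3, X at 9 | -1=-1→8; -4=+1→5*
ply 4, O at 5 | -1=-1→4*; -4=-1→1
ply 5, X at 4 | -1=-1→3; -4=+1→0*
ply 6: 0 is terminal -1 (O); from 11 depth 11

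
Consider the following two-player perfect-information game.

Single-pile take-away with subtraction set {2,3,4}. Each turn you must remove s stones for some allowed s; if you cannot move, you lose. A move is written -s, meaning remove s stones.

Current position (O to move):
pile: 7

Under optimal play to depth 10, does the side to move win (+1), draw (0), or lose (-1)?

[7] O move#1: -2:-1/5*, -3:-1/4, -4:-1/3
[5] X move#2: -2:-1/3, -3:-1/2, -4:+1/1*
[1] end (terminal -1, O#3); searched 7 to 10

value(7, O) = -1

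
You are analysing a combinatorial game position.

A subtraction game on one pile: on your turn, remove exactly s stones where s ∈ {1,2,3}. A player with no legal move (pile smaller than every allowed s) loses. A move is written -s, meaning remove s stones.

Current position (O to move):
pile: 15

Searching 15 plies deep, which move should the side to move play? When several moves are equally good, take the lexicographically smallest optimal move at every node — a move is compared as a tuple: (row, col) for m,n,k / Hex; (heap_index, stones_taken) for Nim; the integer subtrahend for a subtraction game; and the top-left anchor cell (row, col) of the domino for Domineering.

ply 1, O at 15 | -1=-1→14; -2=-1→13; -3=+1→12*
ply 2, X at 12 | -1=-1→11*; -2=-1→10; -3=-1→9
ply 3, O at 11 | -1=-1→10; -2=-1→9; -3=+1→8*
ply 4, X at 8 | -1=-1→7*; -2=-1→6; -3=-1→5
ply 5, O at 7 | -1=-1→6; -2=-1→5; -3=+1→4*
ply 6, X at 4 | -1=-1→3*; -2=-1→2; -3=-1→1
ply 7, O at 3 | -1=-1→2; -2=-1→1; -3=+1→0*
ply 8: 0 is terminal -1 (X); from 15 depth 15

O's best at [15]: -3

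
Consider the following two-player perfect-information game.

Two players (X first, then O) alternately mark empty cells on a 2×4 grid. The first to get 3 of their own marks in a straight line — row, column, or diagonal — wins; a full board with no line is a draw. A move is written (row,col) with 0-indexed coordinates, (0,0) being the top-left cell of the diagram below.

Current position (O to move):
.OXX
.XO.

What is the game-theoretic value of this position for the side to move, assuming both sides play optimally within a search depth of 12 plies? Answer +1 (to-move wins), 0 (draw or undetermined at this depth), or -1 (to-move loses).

[.OXX/.XO.] O move#1: (0,0):+0/OOXX/.XO.*, (1,0):+0/.OXX/OXO., (1,3):+0/.OXX/.XOO
[OOXX/.XO.] X move#2: (1,0):+0/OOXX/XXO.*, (1,3):+0/OOXX/.XOX
[OOXX/XXO.] O move#3: (1,3):+0/OOXX/XXOO*
[OOXX/XXOO] end (terminal +0, X#4); searched .OXX/.XO. to 12

value(.OXX/.XO., O) = 0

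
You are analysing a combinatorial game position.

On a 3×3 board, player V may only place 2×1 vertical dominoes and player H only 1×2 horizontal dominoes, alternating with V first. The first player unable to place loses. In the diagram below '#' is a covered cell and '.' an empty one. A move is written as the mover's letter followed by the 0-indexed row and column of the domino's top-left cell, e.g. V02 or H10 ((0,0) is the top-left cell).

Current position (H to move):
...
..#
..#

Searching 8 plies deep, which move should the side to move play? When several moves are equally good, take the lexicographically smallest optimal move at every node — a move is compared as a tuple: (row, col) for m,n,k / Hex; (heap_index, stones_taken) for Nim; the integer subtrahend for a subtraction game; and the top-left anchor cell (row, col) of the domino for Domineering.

H's best at [.../..#/..#]: H10

[.../..#/..#] H move#1: H00:-1/##./..#/..#, H01:-1/.##/..#/..#, H10:+1/.../###/..#*, H20:-1/.../..#/###
[.../###/..#] end (terminal -1, V#2); searched .../..#/..# to 8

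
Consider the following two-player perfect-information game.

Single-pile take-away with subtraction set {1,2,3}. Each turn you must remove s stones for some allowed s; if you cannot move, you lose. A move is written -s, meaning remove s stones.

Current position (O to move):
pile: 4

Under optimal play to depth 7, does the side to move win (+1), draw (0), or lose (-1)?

value(4, O) = -1

[4] O move#1: -1:-1/3*, -2:-1/2, -3:-1/1
[3] X move#2: -1:-1/2, -2:-1/1, -3:+1/0*
[0] end (terminal -1, O#3); searched 4 to 7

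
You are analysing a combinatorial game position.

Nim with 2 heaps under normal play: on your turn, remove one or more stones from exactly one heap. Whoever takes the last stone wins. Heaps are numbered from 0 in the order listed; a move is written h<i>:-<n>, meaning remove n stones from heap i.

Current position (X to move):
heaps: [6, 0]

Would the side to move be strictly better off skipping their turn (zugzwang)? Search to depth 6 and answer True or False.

ply 1, X at (6,0) | h0:-1=-1→(5,0); h0:-2=-1→(4,0); h0:-3=-1→(3,0); h0:-4=-1→(2,0); h0:-5=-1→(1,0); h0:-6=+1→(0,0)*
ply 2: (0,0) is terminal -1 (O); from (6,0) depth 6
suppose X passes — search the same position with O to move:
pass> ply 1, O at (6,0) | h0:-1=-1→(5,0); h0:-2=-1→(4,0); h0:-3=-1→(3,0); h0:-4=-1→(2,0); h0:-5=-1→(1,0); h0:-6=+1→(0,0)*
pass> ply 2: (0,0) is terminal -1 (X); from (6,0) depth 6
for X: play +1, pass -1

zugzwang((6,0), X) = False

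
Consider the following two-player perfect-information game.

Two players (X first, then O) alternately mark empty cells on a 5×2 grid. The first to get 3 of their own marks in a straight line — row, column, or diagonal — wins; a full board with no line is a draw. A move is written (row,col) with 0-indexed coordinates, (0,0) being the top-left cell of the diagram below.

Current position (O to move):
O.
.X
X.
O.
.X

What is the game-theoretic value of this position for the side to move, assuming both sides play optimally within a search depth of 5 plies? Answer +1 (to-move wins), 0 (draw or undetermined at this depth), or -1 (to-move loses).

value(O./.X/X./O./.X, O) = 0

[O./.X/X./O./.X] O move#1: (0,1):+0/OO/.X/X./O./.X*, (1,0):-1/O./OX/X./O./.X, (2,1):+0/O./.X/XO/O./.X, (3,1):+0/O./.X/X./OO/.X, (4,0):-1/O./.X/X./O./OX
[OO/.X/X./O./.X] X move#2: (1,0):+0/OO/XX/X./O./.X*, (2,1):+0/OO/.X/XX/O./.X, (3,1):+0/OO/.X/X./OX/.X, (4,0):+0/OO/.X/X./O./XX
[OO/XX/X./O./.X] O move#3: (2,1):+0/OO/XX/XO/O./.X*, (3,1):+0/OO/XX/X./OO/.X, (4,0):+0/OO/XX/X./O./OX
[OO/XX/XO/O./.X] X move#4: (3,1):+0/OO/XX/XO/OX/.X*, (4,0):+0/OO/XX/XO/O./XX
[OO/XX/XO/OX/.X] O move#5: (4,0):+0/OO/XX/XO/OX/OX*
[OO/XX/XO/OX/OX] end (terminal +0, X#6); searched O./.X/X./O./.X to 5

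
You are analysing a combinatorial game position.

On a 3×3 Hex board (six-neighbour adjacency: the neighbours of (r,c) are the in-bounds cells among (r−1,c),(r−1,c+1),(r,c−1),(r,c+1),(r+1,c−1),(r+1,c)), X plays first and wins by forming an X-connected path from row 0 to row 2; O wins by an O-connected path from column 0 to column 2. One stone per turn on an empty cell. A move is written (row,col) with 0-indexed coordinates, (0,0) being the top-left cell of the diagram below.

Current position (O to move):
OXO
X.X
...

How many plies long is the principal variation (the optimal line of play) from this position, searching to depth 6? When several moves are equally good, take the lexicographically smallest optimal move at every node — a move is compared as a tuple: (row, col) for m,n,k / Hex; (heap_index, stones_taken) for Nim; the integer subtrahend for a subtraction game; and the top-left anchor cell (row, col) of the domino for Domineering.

p1 O@[OXO/X.X/...]: (1,1)[OXO/XOX/...]-1* (2,0)[OXO/X.X/O..]-1 (2,1)[OXO/X.X/.O.]-1 (2,2)[OXO/X.X/..O]-1
p2 X@[OXO/XOX/...]: (2,0)[OXO/XOX/X..]+1* (2,1)[OXO/XOX/.X.]-1 (2,2)[OXO/XOX/..X]-1
p3 O@[OXO/XOX/X..] terminal -1; root [OXO/X.X/...] d6

PV length from [OXO/X.X/...]: 2 plies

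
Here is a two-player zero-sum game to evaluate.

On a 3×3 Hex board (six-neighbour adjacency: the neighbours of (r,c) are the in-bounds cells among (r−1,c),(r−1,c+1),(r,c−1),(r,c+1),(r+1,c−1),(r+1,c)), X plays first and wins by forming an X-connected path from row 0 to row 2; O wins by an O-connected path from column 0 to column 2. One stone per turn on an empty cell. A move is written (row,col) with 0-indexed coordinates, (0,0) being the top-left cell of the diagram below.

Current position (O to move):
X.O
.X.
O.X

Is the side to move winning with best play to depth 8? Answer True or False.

O winning at [X.O/.X./O.X]: False

ply 1, O at X.O/.X./O.X | (0,1)=-1→XOO/.X./O.X*; (1,0)=-1→X.O/OX./O.X; (1,2)=-1→X.O/.XO/O.X; (2,1)=-1→X.O/.X./OOX
ply 2, X at XOO/.X./O.X | (1,0)=+1→XOO/XX./O.X*; (1,2)=-1→XOO/.XX/O.X; (2,1)=-1→XOO/.X./OXX
ply 3, O at XOO/XX./O.X | (1,2)=-1→XOO/XXO/O.X*; (2,1)=-1→XOO/XX./OOX
ply 4, X at XOO/XXO/O.X | (2,1)=+1→XOO/XXO/OXX*
ply 5: XOO/XXO/OXX is terminal -1 (O); from X.O/.X./O.X depth 8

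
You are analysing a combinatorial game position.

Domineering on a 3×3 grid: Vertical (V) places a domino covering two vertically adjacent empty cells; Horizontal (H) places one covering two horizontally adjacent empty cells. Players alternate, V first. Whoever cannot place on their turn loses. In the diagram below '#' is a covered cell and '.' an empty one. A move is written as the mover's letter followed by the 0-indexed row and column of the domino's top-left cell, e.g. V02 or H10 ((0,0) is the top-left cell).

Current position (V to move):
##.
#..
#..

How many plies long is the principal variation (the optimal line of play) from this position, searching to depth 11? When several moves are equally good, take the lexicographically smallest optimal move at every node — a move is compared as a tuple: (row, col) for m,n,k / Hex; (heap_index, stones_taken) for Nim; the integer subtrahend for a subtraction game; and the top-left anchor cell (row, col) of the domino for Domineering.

ply 1, V at ##./#../#.. | V02=-1→###/#.#/#..; V11=+1→##./##./##.*; V12=+1→##./#.#/#.#
ply 2: ##./##./##. is terminal -1 (H); from ##./#../#.. depth 11

PV length from [##./#../#..]: 1 ply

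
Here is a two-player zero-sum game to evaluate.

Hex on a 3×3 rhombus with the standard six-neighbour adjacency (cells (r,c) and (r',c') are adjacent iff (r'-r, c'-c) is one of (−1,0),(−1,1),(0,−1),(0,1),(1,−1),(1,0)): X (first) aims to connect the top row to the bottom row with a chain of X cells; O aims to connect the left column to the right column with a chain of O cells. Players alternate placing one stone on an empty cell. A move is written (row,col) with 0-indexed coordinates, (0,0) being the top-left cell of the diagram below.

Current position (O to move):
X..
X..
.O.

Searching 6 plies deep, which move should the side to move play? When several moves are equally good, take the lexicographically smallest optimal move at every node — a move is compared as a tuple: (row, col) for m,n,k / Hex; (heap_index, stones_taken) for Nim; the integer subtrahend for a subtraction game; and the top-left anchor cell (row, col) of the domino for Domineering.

O's best at [X../X../.O.]: (2,0)

ply 1, O at X../X../.O. | (0,1)=-1→XO./X../.O.; (0,2)=-1→X.O/X../.O.; (1,1)=-1→X../XO./.O.; (1,2)=-1→X../X.O/.O.; (2,0)=+1→X../X../OO.*; (2,2)=-1→X../X../.OO
ply 2, X at X../X../OO. | (0,1)=-1→XX./X../OO.*; (0,2)=-1→X.X/X../OO.; (1,1)=-1→X../XX./OO.; (1,2)=-1→X../X.X/OO.; (2,2)=-1→X../X../OOX
ply 3, O at XX./X../OO. | (0,2)=+1→XXO/X../OO.*; (1,1)=+1→XX./XO./OO.; (1,2)=+1→XX./X.O/OO.; (2,2)=+1→XX./X../OOO
ply 4, X at XXO/X../OO. | (1,1)=-1→XXO/XX./OO.*; (1,2)=-1→XXO/X.X/OO.; (2,2)=-1→XXO/X../OOX
ply 5, O at XXO/XX./OO. | (1,2)=+1→XXO/XXO/OO.*; (2,2)=+1→XXO/XX./OOO
ply 6: XXO/XXO/OO. is terminal -1 (X); from X../X../.O. depth 6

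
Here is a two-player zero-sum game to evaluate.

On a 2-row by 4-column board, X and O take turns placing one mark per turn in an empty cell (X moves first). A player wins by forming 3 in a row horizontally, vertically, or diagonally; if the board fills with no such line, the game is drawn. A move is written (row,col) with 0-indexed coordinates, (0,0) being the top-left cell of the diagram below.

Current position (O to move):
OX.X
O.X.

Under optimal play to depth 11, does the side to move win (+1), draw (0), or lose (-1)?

value(OX.X/O.X., O) = 0

[OX.X/O.X.] O move#1: (0,2):+0/OXOX/O.X.*, (1,1):-1/OX.X/OOX., (1,3):-1/OX.X/O.XO
[OXOX/O.X.] X move#2: (1,1):+0/OXOX/OXX.*, (1,3):+0/OXOX/O.XX
[OXOX/OXX.] O move#3: (1,3):+0/OXOX/OXXO*
[OXOX/OXXO] end (terminal +0, X#4); searched OX.X/O.X. to 11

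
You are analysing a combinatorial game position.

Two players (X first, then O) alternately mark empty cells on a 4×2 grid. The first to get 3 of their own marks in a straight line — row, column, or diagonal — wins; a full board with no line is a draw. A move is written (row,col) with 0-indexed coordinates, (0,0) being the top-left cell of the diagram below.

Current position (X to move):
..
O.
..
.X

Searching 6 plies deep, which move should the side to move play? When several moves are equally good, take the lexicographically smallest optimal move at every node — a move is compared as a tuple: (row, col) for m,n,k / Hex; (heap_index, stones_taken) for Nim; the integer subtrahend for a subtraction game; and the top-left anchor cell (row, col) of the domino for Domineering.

X's best at [../O./../.X]: (0,0)

ply 1, X at ../O./../.X | (0,0)=+0→X./O./../.X*; (0,1)=-1→.X/O./../.X; (1,1)=+0→../OX/../.X; (2,0)=+0→../O./X./.X; (2,1)=+0→../O./.X/.X; (3,0)=+0→../O./../XX
ply 2, O at X./O./../.X | (0,1)=+0→XO/O./../.X*; (1,1)=+0→X./OO/../.X; (2,0)=+0→X./O./O./.X; (2,1)=+0→X./O./.O/.X; (3,0)=+0→X./O./../OX
ply 3, X at XO/O./../.X | (1,1)=+0→XO/OX/../.X*; (2,0)=+0→XO/O./X./.X; (2,1)=+0→XO/O./.X/.X; (3,0)=+0→XO/O./../XX
ply 4, O at XO/OX/../.X | (2,0)=-1→XO/OX/O./.X; (2,1)=+0→XO/OX/.O/.X*; (3,0)=-1→XO/OX/../OX
ply 5, X at XO/OX/.O/.X | (2,0)=+0→XO/OX/XO/.X*; (3,0)=+0→XO/OX/.O/XX
ply 6, O at XO/OX/XO/.X | (3,0)=+0→XO/OX/XO/OX*
ply 7: XO/OX/XO/OX is terminal +0 (X); from ../O./../.X depth 6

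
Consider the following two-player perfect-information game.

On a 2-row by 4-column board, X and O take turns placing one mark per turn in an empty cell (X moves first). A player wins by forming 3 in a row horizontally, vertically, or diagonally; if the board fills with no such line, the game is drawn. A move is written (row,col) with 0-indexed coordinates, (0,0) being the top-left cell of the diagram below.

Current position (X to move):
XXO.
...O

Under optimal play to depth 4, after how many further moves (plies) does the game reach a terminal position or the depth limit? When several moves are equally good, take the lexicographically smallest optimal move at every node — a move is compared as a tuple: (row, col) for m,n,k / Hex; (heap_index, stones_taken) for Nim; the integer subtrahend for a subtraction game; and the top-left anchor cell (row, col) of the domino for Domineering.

PV length from [XXO./...O]: 4 plies

ply 1, X at XXO./...O | (0,3)=+0→XXOX/...O*; (1,0)=+0→XXO./X..O; (1,1)=+0→XXO./.X.O; (1,2)=+0→XXO./..XO
ply 2, O at XXOX/...O | (1,0)=+0→XXOX/O..O*; (1,1)=+0→XXOX/.O.O; (1,2)=+0→XXOX/..OO
ply 3, X at XXOX/O..O | (1,1)=+0→XXOX/OX.O*; (1,2)=+0→XXOX/O.XO
ply 4, O at XXOX/OX.O | (1,2)=+0→XXOX/OXOO*
ply 5: XXOX/OXOO is terminal +0 (X); from XXO./...O depth 4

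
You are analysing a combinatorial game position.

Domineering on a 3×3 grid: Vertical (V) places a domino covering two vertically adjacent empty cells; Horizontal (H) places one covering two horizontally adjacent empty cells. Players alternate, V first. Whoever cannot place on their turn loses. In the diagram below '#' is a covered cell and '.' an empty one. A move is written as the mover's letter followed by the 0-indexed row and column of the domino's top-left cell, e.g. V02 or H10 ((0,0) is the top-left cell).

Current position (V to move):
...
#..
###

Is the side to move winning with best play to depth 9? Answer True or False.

ply 1, V at .../#../### | V01=+1→.#./##./###*; V02=-1→..#/#.#/###
ply 2: .#./##./### is terminal -1 (H); from .../#../### depth 9

V winning at [.../#../###]: True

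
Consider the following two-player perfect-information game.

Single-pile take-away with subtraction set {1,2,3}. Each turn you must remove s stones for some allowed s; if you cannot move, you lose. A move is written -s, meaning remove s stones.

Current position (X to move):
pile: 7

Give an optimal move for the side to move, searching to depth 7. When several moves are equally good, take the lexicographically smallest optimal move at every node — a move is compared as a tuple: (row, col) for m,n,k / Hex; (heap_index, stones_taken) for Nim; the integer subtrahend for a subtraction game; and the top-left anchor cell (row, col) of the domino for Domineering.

[7] X move#1: -1:-1/6, -2:-1/5, -3:+1/4*
[4] O move#2: -1:-1/3*, -2:-1/2, -3:-1/1
[3] X move#3: -1:-1/2, -2:-1/1, -3:+1/0*
[0] end (terminal -1, O#4); searched 7 to 7

X's best at [7]: -3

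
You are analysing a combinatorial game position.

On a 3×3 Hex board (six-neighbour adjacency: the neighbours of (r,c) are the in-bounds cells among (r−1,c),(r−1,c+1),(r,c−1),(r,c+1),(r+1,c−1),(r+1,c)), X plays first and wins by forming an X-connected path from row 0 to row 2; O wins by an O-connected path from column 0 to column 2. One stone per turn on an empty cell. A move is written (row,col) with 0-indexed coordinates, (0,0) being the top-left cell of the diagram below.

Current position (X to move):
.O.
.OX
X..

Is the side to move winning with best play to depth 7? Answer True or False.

[.O./.OX/X..] X move#1: (0,0):+1/XO./.OX/X..*, (0,2):+1/.OX/.OX/X.., (1,0):+1/.O./XOX/X.., (2,1):-1/.O./.OX/XX., (2,2):-1/.O./.OX/X.X
[XO./.OX/X..] O move#2: (0,2):-1/XOO/.OX/X..*, (1,0):-1/XO./OOX/X.., (2,1):-1/XO./.OX/XO., (2,2):-1/XO./.OX/X.O
[XOO/.OX/X..] X move#3: (1,0):+1/XOO/XOX/X..*, (2,1):-1/XOO/.OX/XX., (2,2):-1/XOO/.OX/X.X
[XOO/XOX/X..] end (terminal -1, O#4); searched .O./.OX/X.. to 7

X winning at [.O./.OX/X..]: True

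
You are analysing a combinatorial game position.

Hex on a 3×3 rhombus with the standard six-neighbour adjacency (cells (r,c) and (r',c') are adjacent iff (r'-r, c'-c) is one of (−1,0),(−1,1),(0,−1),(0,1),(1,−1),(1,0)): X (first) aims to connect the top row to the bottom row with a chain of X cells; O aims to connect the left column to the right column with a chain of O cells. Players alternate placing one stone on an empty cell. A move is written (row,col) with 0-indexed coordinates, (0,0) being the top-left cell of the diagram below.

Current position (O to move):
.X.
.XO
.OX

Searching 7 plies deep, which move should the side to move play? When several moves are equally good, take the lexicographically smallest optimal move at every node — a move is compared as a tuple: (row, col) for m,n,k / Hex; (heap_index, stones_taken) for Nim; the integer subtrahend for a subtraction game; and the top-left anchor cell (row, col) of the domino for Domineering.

O's best at [.X./.XO/.OX]: (2,0)

[.X./.XO/.OX] O move#1: (0,0):-1/OX./.XO/.OX, (0,2):-1/.XO/.XO/.OX, (1,0):-1/.X./OXO/.OX, (2,0):+1/.X./.XO/OOX*
[.X./.XO/OOX] end (terminal -1, X#2); searched .X./.XO/.OX to 7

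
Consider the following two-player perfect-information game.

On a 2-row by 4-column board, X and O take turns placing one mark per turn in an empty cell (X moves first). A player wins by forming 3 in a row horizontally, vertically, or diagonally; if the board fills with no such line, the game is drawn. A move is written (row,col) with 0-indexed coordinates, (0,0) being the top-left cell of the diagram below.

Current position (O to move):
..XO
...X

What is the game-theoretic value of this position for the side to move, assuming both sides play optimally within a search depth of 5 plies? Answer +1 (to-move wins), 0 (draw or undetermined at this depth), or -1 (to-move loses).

value(..XO/...X, O) = 0

p1 O@[..XO/...X]: (0,0)[O.XO/...X]+0* (0,1)[.OXO/...X]+0 (1,0)[..XO/O..X]+0 (1,1)[..XO/.O.X]+0 (1,2)[..XO/..OX]+0
p2 X@[O.XO/...X]: (0,1)[OXXO/...X]+0* (1,0)[O.XO/X..X]+0 (1,1)[O.XO/.X.X]+0 (1,2)[O.XO/..XX]+0
p3 O@[OXXO/...X]: (1,0)[OXXO/O..X]+0* (1,1)[OXXO/.O.X]+0 (1,2)[OXXO/..OX]+0
p4 X@[OXXO/O..X]: (1,1)[OXXO/OX.X]+0* (1,2)[OXXO/O.XX]+0
p5 O@[OXXO/OX.X]: (1,2)[OXXO/OXOX]+0*
p6 X@[OXXO/OXOX] terminal +0; root [..XO/...X] d5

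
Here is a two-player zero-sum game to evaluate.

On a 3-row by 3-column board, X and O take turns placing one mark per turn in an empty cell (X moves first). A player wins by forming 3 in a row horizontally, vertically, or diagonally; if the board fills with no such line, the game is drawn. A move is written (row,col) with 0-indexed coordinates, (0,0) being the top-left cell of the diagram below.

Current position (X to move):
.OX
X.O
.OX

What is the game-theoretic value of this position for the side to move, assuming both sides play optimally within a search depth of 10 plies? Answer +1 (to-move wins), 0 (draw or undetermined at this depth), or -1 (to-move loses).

p1 X@[.OX/X.O/.OX]: (0,0)[XOX/X.O/.OX]-1 (1,1)[.OX/XXO/.OX]+1* (2,0)[.OX/X.O/XOX]-1
p2 O@[.OX/XXO/.OX]: (0,0)[OOX/XXO/.OX]-1* (2,0)[.OX/XXO/OOX]-1
p3 X@[OOX/XXO/.OX]: (2,0)[OOX/XXO/XOX]+1*
p4 O@[OOX/XXO/XOX] terminal -1; root [.OX/X.O/.OX] d10

value(.OX/X.O/.OX, X) = +1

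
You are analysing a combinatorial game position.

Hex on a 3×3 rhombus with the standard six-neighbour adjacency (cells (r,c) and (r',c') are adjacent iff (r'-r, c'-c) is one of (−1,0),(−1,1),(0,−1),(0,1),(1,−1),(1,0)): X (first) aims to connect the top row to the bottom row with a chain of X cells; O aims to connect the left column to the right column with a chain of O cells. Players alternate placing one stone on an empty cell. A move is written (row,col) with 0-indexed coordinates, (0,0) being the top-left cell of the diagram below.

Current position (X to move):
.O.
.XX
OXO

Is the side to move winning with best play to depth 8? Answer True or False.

p1 X@[.O./.XX/OXO]: (0,0)[XO./.XX/OXO]+1* (0,2)[.OX/.XX/OXO]+1 (1,0)[.O./XXX/OXO]+1
p2 O@[XO./.XX/OXO]: (0,2)[XOO/.XX/OXO]-1* (1,0)[XO./OXX/OXO]-1
p3 X@[XOO/.XX/OXO]: (1,0)[XOO/XXX/OXO]+1*
p4 O@[XOO/XXX/OXO] terminal -1; root [.O./.XX/OXO] d8

X winning at [.O./.XX/OXO]: True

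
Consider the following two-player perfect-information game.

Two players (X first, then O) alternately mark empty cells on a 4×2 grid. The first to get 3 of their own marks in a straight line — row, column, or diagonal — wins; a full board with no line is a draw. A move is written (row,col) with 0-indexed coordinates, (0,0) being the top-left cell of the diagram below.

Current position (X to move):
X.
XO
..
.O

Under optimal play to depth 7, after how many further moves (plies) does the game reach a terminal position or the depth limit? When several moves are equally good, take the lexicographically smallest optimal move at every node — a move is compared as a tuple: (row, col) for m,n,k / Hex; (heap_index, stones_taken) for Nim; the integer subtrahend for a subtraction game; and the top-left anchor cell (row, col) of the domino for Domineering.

PV length from [X./XO/../.O]: 1 ply

[X./XO/../.O] X move#1: (0,1):-1/XX/XO/../.O, (2,0):+1/X./XO/X./.O*, (2,1):+0/X./XO/.X/.O, (3,0):-1/X./XO/../XO
[X./XO/X./.O] end (terminal -1, O#2); searched X./XO/../.O to 7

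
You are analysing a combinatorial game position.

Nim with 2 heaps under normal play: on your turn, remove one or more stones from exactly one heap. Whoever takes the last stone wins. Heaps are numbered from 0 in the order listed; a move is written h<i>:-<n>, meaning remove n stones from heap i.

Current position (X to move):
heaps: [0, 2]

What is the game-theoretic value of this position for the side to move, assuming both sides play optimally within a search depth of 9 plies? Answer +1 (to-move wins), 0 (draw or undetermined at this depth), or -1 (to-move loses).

p1 X@[(0,2)]: h1:-1[(0,1)]-1 h1:-2[(0,0)]+1*
p2 O@[(0,0)] terminal -1; root [(0,2)] d9

value((0,2), X) = +1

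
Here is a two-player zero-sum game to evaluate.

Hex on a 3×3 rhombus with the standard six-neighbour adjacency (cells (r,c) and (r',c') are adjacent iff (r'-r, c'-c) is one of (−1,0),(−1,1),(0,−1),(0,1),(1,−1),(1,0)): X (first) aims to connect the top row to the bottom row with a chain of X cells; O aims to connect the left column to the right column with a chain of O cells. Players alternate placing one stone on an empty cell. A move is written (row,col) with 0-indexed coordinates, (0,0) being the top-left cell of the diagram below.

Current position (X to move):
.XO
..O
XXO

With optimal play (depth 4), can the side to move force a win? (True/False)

X winning at [.XO/..O/XXO]: True

ply 1, X at .XO/..O/XXO | (0,0)=+1→XXO/..O/XXO*; (1,0)=+1→.XO/X.O/XXO; (1,1)=+1→.XO/.XO/XXO
ply 2, O at XXO/..O/XXO | (1,0)=-1→XXO/O.O/XXO*; (1,1)=-1→XXO/.OO/XXO
ply 3, X at XXO/O.O/XXO | (1,1)=+1→XXO/OXO/XXO*
ply 4: XXO/OXO/XXO is terminal -1 (O); from .XO/..O/XXO depth 4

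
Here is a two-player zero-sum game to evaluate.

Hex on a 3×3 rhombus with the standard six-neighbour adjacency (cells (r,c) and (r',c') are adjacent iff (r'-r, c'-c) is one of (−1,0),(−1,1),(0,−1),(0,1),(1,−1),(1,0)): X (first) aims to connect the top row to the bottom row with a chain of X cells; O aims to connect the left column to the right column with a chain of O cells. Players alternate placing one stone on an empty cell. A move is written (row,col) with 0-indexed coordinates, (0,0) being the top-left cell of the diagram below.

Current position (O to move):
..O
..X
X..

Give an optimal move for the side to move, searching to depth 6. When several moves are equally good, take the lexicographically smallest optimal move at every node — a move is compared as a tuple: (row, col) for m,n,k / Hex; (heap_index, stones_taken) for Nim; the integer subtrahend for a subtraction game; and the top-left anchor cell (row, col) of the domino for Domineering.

O's best at [..O/..X/X..]: (0,1)

[..O/..X/X..] O move#1: (0,0):-1/O.O/..X/X.., (0,1):+1/.OO/..X/X..*, (1,0):+1/..O/O.X/X.., (1,1):-1/..O/.OX/X.., (2,1):-1/..O/..X/XO., (2,2):-1/..O/..X/X.O
[.OO/..X/X..] X move#2: (0,0):-1/XOO/..X/X..*, (1,0):-1/.OO/X.X/X.., (1,1):-1/.OO/.XX/X.., (2,1):-1/.OO/..X/XX., (2,2):-1/.OO/..X/X.X
[XOO/..X/X..] O move#3: (1,0):+1/XOO/O.X/X..*, (1,1):-1/XOO/.OX/X.., (2,1):-1/XOO/..X/XO., (2,2):-1/XOO/..X/X.O
[XOO/O.X/X..] end (terminal -1, X#4); searched ..O/..X/X.. to 6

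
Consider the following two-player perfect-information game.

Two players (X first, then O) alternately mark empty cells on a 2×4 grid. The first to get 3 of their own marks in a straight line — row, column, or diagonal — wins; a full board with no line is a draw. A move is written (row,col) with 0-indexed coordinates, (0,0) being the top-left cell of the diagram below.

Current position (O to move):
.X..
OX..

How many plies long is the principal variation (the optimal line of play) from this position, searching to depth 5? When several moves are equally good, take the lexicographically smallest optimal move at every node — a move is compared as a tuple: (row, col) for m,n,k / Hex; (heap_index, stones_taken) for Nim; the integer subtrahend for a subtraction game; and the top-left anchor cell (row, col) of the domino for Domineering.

PV length from [.X../OX..]: 5 plies

p1 O@[.X../OX..]: (0,0)[OX../OX..]+0* (0,2)[.XO./OX..]+0 (0,3)[.X.O/OX..]+0 (1,2)[.X../OXO.]-1 (1,3)[.X../OX.O]-1
p2 X@[OX../OX..]: (0,2)[OXX./OX..]+0* (0,3)[OX.X/OX..]+0 (1,2)[OX../OXX.]+0 (1,3)[OX../OX.X]+0
p3 O@[OXX./OX..]: (0,3)[OXXO/OX..]+0* (1,2)[OXX./OXO.]-1 (1,3)[OXX./OX.O]-1
p4 X@[OXXO/OX..]: (1,2)[OXXO/OXX.]+0* (1,3)[OXXO/OX.X]+0
p5 O@[OXXO/OXX.]: (1,3)[OXXO/OXXO]+0*
p6 X@[OXXO/OXXO] terminal +0; root [.X../OX..] d5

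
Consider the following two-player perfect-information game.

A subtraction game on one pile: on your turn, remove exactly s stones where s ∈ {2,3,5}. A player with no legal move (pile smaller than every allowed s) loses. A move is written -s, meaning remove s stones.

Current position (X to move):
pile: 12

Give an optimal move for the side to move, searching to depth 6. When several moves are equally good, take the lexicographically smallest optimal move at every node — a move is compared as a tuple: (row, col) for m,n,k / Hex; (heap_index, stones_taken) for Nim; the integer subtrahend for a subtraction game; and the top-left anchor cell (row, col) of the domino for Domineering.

X's best at [12]: -5

ply 1, X at 12 | -2=-1→10; -3=-1→9; -5=+1→7*
ply 2, O at 7 | -2=-1→5*; -3=-1→4; -5=-1→2
ply 3, X at 5 | -2=-1→3; -3=-1→2; -5=+1→0*
ply 4: 0 is terminal -1 (O); from 12 depth 6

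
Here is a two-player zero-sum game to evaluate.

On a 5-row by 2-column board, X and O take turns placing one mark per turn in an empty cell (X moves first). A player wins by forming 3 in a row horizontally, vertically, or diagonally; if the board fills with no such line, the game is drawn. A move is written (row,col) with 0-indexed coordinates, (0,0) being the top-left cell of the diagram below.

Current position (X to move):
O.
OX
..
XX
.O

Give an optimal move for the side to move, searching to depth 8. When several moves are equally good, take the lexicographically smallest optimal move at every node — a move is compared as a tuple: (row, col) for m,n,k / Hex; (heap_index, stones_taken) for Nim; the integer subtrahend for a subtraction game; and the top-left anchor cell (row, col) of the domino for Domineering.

p1 X@[O./OX/../XX/.O]: (0,1)[OX/OX/../XX/.O]-1 (2,0)[O./OX/X./XX/.O]+1* (2,1)[O./OX/.X/XX/.O]+1 (4,0)[O./OX/../XX/XO]-1
p2 O@[O./OX/X./XX/.O]: (0,1)[OO/OX/X./XX/.O]-1* (2,1)[O./OX/XO/XX/.O]-1 (4,0)[O./OX/X./XX/OO]-1
p3 X@[OO/OX/X./XX/.O]: (2,1)[OO/OX/XX/XX/.O]+1* (4,0)[OO/OX/X./XX/XO]+1
p4 O@[OO/OX/XX/XX/.O] terminal -1; root [O./OX/../XX/.O] d8

X's best at [O./OX/../XX/.O]: (2,0)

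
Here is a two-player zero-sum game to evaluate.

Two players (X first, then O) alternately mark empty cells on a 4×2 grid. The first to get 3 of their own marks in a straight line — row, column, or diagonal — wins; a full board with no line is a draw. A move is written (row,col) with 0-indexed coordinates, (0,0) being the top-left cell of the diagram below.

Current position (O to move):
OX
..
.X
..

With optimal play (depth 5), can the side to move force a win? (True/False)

O winning at [OX/../.X/..]: False

[OX/../.X/..] O move#1: (1,0):-1/OX/O./.X/.., (1,1):+0/OX/.O/.X/..*, (2,0):-1/OX/../OX/.., (3,0):-1/OX/../.X/O., (3,1):-1/OX/../.X/.O
[OX/.O/.X/..] X move#2: (1,0):+0/OX/XO/.X/..*, (2,0):+0/OX/.O/XX/.., (3,0):+0/OX/.O/.X/X., (3,1):+0/OX/.O/.X/.X
[OX/XO/.X/..] O move#3: (2,0):+0/OX/XO/OX/..*, (3,0):+0/OX/XO/.X/O., (3,1):+0/OX/XO/.X/.O
[OX/XO/OX/..] X move#4: (3,0):+0/OX/XO/OX/X.*, (3,1):+0/OX/XO/OX/.X
[OX/XO/OX/X.] O move#5: (3,1):+0/OX/XO/OX/XO*
[OX/XO/OX/XO] end (terminal +0, X#6); searched OX/../.X/.. to 5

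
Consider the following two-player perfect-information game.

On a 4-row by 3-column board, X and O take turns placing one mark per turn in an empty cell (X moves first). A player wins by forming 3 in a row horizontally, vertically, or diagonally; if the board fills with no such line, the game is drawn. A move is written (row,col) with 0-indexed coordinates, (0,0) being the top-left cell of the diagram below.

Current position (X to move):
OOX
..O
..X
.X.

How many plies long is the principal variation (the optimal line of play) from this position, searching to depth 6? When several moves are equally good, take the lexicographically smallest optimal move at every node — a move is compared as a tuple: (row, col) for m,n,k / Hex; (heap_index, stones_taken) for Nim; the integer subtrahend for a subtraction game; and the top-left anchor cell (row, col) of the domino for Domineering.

PV length from [OOX/..O/..X/.X.]: 3 plies

p1 X@[OOX/..O/..X/.X.]: (1,0)[OOX/X.O/..X/.X.]-1 (1,1)[OOX/.XO/..X/.X.]+1* (2,0)[OOX/..O/X.X/.X.]+1 (2,1)[OOX/..O/.XX/.X.]+1 (3,0)[OOX/..O/..X/XX.]+1 (3,2)[OOX/..O/..X/.XX]+1
p2 O@[OOX/.XO/..X/.X.]: (1,0)[OOX/OXO/..X/.X.]-1* (2,0)[OOX/.XO/O.X/.X.]-1 (2,1)[OOX/.XO/.OX/.X.]-1 (3,0)[OOX/.XO/..X/OX.]-1 (3,2)[OOX/.XO/..X/.XO]-1
p3 X@[OOX/OXO/..X/.X.]: (2,0)[OOX/OXO/X.X/.X.]+1* (2,1)[OOX/OXO/.XX/.X.]+1 (3,0)[OOX/OXO/..X/XX.]-1 (3,2)[OOX/OXO/..X/.XX]-1
p4 O@[OOX/OXO/X.X/.X.] terminal -1; root [OOX/..O/..X/.X.] d6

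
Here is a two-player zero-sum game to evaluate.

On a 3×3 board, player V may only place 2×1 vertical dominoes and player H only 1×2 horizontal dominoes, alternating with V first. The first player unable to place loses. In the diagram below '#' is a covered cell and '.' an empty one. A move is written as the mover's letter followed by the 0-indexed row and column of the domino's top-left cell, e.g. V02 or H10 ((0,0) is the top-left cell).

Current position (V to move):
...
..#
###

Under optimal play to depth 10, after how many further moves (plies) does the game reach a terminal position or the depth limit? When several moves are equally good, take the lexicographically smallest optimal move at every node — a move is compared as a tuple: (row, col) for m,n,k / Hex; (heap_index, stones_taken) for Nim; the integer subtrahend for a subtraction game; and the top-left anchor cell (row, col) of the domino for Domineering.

PV length from [.../..#/###]: 1 ply

ply 1, V at .../..#/### | V00=-1→#../#.#/###; V01=+1→.#./.##/###*
ply 2: .#./.##/### is terminal -1 (H); from .../..#/### depth 10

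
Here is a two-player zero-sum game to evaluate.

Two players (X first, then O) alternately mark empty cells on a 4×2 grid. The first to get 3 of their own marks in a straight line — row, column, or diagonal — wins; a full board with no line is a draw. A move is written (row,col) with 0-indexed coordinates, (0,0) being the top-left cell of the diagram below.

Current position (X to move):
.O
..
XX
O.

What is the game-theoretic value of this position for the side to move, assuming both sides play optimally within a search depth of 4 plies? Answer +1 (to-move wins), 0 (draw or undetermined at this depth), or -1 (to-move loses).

ply 1, X at .O/../XX/O. | (0,0)=+0→XO/../XX/O.*; (1,0)=+0→.O/X./XX/O.; (1,1)=+0→.O/.X/XX/O.; (3,1)=+0→.O/../XX/OX
ply 2, O at XO/../XX/O. | (1,0)=+0→XO/O./XX/O.*; (1,1)=-1→XO/.O/XX/O.; (3,1)=-1→XO/../XX/OO
ply 3, X at XO/O./XX/O. | (1,1)=+0→XO/OX/XX/O.*; (3,1)=+0→XO/O./XX/OX
ply 4, O at XO/OX/XX/O. | (3,1)=+0→XO/OX/XX/OO*
ply 5: XO/OX/XX/OO is terminal +0 (X); from .O/../XX/O. depth 4

value(.O/../XX/O., X) = 0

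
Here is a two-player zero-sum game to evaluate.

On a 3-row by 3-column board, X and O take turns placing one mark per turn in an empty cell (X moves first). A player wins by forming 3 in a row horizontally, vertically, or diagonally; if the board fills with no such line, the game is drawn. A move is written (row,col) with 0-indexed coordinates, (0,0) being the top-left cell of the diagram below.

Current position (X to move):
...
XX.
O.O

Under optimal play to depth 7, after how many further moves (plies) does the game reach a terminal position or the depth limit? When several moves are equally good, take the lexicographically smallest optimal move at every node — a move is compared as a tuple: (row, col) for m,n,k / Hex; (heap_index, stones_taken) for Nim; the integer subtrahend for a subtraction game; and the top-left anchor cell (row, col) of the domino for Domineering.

PV length from [.../XX./O.O]: 1 ply

ply 1, X at .../XX./O.O | (0,0)=-1→X../XX./O.O; (0,1)=-1→.X./XX./O.O; (0,2)=-1→..X/XX./O.O; (1,2)=+1→.../XXX/O.O*; (2,1)=+1→.../XX./OXO
ply 2: .../XXX/O.O is terminal -1 (O); from .../XX./O.O depth 7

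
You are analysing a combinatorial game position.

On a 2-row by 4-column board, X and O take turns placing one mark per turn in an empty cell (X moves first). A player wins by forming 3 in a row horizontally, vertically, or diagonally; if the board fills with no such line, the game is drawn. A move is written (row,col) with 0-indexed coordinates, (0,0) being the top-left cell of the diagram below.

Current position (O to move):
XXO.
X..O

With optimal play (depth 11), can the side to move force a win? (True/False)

O winning at [XXO./X..O]: False

ply 1, O at XXO./X..O | (0,3)=+0→XXOO/X..O*; (1,1)=+0→XXO./XO.O; (1,2)=+0→XXO./X.OO
ply 2, X at XXOO/X..O | (1,1)=+0→XXOO/XX.O*; (1,2)=+0→XXOO/X.XO
ply 3, O at XXOO/XX.O | (1,2)=+0→XXOO/XXOO*
ply 4: XXOO/XXOO is terminal +0 (X); from XXO./X..O depth 11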